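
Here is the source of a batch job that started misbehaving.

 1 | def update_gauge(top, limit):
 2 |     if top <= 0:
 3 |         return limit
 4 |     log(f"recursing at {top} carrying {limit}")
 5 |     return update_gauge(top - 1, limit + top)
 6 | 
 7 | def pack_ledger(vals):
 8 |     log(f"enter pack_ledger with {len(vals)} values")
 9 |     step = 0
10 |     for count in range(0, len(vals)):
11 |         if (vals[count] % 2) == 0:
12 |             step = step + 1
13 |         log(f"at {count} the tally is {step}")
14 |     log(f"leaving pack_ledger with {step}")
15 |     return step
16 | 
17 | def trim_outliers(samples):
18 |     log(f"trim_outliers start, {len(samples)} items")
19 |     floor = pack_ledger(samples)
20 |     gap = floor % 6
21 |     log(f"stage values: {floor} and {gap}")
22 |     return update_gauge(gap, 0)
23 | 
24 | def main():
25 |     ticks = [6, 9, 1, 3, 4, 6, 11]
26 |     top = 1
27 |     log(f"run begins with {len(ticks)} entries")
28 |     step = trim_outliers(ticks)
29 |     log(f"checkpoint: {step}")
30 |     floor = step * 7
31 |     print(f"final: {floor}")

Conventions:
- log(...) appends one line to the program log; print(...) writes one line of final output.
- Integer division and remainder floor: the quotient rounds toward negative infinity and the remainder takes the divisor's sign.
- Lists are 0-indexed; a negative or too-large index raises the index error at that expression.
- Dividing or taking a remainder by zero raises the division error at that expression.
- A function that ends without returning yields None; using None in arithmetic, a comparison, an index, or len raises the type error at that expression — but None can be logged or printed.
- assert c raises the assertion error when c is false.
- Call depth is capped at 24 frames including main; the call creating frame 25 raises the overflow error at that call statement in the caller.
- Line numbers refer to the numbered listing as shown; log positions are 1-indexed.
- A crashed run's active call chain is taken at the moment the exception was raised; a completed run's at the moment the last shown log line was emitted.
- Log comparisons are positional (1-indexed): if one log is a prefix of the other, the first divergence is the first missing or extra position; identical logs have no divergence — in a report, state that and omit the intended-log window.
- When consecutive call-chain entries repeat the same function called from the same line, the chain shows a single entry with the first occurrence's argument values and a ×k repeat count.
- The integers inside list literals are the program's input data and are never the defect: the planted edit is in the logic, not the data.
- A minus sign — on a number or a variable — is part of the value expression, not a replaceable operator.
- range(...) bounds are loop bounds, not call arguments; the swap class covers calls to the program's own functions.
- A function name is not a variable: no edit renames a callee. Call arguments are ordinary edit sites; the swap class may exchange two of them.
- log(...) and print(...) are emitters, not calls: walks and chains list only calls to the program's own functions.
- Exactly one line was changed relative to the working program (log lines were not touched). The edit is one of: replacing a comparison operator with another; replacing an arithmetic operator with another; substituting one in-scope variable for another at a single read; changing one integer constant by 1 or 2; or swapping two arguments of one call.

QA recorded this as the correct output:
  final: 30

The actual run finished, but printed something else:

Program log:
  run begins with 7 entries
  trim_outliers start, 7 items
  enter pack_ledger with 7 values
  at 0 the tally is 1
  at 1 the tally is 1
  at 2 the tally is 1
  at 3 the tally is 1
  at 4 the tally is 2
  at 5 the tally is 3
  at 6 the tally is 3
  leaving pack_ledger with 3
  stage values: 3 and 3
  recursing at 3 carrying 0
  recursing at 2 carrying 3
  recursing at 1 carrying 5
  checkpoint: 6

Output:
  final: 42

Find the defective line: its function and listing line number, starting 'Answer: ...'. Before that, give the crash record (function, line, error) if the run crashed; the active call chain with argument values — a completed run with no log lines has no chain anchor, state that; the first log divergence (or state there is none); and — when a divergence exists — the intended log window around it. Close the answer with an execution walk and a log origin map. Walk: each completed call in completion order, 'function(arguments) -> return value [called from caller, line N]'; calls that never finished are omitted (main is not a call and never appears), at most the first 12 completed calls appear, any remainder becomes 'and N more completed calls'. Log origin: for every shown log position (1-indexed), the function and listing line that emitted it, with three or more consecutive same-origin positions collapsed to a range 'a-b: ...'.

Answer: the defect is in main at line 30.
Core observation: The logs agree in full; only the final output differs.
Call chain: main.
First divergence: none; the two logs match at every position.
Execution walk:
  pack_ledger([6, 9, 1, 3, 4, 6, 11]) -> 3  [called from trim_outliers, line 19]
  update_gauge(0, 6) -> 6  [called from update_gauge, line 5]
  update_gauge(1, 5) -> 6  [called from update_gauge, line 5]
  update_gauge(2, 3) -> 6  [called from update_gauge, line 5]
  update_gauge(3, 0) -> 6  [called from trim_outliers, line 22]
  trim_outliers([6, 9, 1, 3, 4, 6, 11]) -> 6  [called from main, line 28]
Origin of each log line:
  1: emitted by main (line 27)
  2: emitted by trim_outliers (line 18)
  3: emitted by pack_ledger (line 8)
  4-10: emitted by pack_ledger (line 13)
  11: emitted by pack_ledger (line 14)
  12: emitted by trim_outliers (line 21)
  13-15: emitted by update_gauge (line 4)
  16: emitted by main (line 29)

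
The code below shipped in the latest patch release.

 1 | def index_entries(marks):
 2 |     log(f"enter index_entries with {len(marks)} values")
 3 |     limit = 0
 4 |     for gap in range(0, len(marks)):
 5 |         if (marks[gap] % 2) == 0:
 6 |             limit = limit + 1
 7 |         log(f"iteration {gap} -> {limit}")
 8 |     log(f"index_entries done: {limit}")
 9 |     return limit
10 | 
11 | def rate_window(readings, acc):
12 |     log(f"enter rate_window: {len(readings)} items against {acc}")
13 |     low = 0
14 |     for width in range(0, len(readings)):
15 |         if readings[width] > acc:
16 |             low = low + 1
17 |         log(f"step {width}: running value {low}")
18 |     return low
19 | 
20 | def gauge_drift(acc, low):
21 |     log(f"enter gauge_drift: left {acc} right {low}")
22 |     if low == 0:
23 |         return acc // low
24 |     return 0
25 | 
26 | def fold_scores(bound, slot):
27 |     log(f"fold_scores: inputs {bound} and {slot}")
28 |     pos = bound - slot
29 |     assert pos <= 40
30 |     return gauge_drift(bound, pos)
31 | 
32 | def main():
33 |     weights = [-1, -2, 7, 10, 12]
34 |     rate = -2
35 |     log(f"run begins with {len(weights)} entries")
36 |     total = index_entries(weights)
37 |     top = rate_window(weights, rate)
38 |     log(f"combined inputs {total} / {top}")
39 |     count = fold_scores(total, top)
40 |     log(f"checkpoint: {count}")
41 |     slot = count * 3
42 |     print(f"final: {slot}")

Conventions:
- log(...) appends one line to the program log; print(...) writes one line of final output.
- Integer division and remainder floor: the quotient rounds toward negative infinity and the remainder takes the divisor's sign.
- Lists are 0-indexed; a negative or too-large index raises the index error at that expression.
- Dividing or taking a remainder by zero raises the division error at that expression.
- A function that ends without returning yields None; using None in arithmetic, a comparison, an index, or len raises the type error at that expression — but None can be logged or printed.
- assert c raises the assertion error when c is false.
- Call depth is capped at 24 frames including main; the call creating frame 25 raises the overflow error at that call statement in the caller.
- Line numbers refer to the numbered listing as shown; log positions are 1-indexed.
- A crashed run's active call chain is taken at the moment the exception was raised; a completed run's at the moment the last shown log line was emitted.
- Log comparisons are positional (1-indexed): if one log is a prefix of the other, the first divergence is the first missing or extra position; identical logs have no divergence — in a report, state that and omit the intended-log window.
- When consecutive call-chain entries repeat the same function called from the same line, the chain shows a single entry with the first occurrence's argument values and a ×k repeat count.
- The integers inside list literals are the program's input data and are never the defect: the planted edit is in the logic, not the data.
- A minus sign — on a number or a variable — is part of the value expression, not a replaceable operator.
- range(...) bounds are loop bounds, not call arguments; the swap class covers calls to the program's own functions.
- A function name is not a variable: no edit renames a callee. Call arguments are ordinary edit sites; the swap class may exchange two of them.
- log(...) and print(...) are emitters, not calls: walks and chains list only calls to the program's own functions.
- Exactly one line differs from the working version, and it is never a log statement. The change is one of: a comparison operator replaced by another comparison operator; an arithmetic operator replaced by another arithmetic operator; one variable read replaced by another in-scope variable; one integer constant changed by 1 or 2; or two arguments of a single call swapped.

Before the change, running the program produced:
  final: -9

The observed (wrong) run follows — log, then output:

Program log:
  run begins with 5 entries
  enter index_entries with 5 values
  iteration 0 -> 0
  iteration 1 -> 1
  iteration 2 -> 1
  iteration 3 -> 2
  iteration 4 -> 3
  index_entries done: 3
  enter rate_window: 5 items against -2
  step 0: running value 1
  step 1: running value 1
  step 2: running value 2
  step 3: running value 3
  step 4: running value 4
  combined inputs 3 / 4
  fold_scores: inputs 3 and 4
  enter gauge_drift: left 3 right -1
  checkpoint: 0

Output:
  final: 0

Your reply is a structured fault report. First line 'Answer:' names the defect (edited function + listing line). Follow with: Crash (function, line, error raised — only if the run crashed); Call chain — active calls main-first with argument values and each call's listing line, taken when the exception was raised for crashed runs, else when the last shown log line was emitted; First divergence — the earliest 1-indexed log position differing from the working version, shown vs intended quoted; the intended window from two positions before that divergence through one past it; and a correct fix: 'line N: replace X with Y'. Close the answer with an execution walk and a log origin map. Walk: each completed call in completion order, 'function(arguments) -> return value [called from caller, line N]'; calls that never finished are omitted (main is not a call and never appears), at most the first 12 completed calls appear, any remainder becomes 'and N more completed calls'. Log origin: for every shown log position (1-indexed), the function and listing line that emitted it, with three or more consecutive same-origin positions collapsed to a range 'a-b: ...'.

Answer: the defect is in gauge_drift at line 22.
The tell: The log first diverges at position 18: the faulty run prints 'checkpoint: 0' where the working version prints 'checkpoint: -3'.
Call chain: main.
First divergence: position 18 — shown 'checkpoint: 0', intended 'checkpoint: -3'.
Intended log window:
  16: fold_scores: inputs 3 and 4
  17: enter gauge_drift: left 3 right -1
  18: checkpoint: -3
Execution walk:
  index_entries([-1, -2, 7, 10, 12]) -> 3  [called from main, line 36]
  rate_window([-1, -2, 7, 10, 12], -2) -> 4  [called from main, line 37]
  gauge_drift(3, -1) -> 0  [called from fold_scores, line 30]
  fold_scores(3, 4) -> 0  [called from main, line 39]
Log line origins:
  1: logged in main at line 35
  2: logged in index_entries at line 2
  3-7: logged in index_entries at line 7
  8: logged in index_entries at line 8
  9: logged in rate_window at line 12
  10-14: logged in rate_window at line 17
  15: logged in main at line 38
  16: logged in fold_scores at line 27
  17: logged in gauge_drift at line 21
  18: logged in main at line 40
A correct fix: line 22: replace `==` with `!=`.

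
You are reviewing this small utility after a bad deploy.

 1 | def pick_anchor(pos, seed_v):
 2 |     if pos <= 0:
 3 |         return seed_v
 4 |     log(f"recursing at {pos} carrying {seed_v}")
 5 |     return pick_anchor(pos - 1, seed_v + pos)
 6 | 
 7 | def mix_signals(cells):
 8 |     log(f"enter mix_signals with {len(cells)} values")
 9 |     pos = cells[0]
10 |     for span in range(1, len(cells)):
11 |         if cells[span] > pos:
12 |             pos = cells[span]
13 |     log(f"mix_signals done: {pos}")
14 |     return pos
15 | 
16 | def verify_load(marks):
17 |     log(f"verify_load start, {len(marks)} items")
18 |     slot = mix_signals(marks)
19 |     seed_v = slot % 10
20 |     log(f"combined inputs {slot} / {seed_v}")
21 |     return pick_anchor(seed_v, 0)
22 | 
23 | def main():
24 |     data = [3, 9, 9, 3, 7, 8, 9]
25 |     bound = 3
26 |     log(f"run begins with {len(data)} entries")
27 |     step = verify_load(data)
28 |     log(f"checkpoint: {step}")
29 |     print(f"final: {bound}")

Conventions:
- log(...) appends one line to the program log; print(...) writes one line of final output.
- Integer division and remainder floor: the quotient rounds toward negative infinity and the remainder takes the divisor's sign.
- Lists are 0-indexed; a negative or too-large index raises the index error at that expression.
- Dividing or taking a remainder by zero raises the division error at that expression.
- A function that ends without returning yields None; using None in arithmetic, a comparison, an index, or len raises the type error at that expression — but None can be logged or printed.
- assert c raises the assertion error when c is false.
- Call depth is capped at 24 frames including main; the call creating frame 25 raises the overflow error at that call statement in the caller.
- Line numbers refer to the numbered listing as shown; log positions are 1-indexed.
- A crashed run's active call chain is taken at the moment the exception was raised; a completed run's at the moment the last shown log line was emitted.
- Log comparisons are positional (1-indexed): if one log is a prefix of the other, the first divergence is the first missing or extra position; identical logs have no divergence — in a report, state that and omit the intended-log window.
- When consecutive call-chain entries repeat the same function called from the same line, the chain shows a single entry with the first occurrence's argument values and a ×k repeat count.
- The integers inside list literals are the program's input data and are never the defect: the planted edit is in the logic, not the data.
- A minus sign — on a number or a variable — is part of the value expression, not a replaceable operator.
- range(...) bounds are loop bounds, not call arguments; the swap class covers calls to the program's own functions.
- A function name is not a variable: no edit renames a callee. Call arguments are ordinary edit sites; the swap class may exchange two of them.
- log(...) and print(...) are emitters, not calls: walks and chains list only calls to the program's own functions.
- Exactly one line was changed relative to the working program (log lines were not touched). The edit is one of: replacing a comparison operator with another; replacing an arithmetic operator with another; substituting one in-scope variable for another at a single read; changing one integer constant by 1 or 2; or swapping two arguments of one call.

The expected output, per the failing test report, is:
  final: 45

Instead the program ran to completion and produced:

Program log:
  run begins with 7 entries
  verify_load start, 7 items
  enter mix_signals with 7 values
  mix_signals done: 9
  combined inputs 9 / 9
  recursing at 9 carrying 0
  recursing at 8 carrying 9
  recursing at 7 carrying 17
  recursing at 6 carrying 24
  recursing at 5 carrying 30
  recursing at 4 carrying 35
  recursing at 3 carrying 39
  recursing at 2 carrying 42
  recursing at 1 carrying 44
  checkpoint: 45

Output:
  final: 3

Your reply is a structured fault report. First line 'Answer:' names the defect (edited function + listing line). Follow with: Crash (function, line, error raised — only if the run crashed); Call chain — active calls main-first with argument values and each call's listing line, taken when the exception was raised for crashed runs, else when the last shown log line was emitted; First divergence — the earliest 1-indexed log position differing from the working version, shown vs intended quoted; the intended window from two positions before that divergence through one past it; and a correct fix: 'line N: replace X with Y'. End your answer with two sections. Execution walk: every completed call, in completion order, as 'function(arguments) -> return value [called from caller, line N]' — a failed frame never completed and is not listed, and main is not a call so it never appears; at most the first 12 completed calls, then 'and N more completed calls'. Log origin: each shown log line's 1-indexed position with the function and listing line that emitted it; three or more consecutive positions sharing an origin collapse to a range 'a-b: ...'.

Answer: the defect is in main at line 29.
The tell: The logs agree in full; only the final output differs.
Call chain: main.
First divergence: none; the two logs match at every position.
Execution walk:
  mix_signals([3, 9, 9, 3, 7, 8, 9]) -> 9  [called from verify_load, line 18]
  pick_anchor(0, 45) -> 45  [called from pick_anchor, line 5]
  pick_anchor(1, 44) -> 45  [called from pick_anchor, line 5]
  pick_anchor(2, 42) -> 45  [called from pick_anchor, line 5]
  pick_anchor(3, 39) -> 45  [called from pick_anchor, line 5]
  pick_anchor(4, 35) -> 45  [called from pick_anchor, line 5]
  pick_anchor(5, 30) -> 45  [called from pick_anchor, line 5]
  pick_anchor(6, 24) -> 45  [called from pick_anchor, line 5]
  pick_anchor(7, 17) -> 45  [called from pick_anchor, line 5]
  pick_anchor(8, 9) -> 45  [called from pick_anchor, line 5]
  pick_anchor(9, 0) -> 45  [called from verify_load, line 21]
  verify_load([3, 9, 9, 3, 7, 8, 9]) -> 45  [called from main, line 27]
Log origin:
  1: emitted by main (line 26)
  2: emitted by verify_load (line 17)
  3: emitted by mix_signals (line 8)
  4: emitted by mix_signals (line 13)
  5: emitted by verify_load (line 20)
  6-14: emitted by pick_anchor (line 4)
  15: emitted by main (line 28)
A correct fix: line 29: replace `bound` with `step`.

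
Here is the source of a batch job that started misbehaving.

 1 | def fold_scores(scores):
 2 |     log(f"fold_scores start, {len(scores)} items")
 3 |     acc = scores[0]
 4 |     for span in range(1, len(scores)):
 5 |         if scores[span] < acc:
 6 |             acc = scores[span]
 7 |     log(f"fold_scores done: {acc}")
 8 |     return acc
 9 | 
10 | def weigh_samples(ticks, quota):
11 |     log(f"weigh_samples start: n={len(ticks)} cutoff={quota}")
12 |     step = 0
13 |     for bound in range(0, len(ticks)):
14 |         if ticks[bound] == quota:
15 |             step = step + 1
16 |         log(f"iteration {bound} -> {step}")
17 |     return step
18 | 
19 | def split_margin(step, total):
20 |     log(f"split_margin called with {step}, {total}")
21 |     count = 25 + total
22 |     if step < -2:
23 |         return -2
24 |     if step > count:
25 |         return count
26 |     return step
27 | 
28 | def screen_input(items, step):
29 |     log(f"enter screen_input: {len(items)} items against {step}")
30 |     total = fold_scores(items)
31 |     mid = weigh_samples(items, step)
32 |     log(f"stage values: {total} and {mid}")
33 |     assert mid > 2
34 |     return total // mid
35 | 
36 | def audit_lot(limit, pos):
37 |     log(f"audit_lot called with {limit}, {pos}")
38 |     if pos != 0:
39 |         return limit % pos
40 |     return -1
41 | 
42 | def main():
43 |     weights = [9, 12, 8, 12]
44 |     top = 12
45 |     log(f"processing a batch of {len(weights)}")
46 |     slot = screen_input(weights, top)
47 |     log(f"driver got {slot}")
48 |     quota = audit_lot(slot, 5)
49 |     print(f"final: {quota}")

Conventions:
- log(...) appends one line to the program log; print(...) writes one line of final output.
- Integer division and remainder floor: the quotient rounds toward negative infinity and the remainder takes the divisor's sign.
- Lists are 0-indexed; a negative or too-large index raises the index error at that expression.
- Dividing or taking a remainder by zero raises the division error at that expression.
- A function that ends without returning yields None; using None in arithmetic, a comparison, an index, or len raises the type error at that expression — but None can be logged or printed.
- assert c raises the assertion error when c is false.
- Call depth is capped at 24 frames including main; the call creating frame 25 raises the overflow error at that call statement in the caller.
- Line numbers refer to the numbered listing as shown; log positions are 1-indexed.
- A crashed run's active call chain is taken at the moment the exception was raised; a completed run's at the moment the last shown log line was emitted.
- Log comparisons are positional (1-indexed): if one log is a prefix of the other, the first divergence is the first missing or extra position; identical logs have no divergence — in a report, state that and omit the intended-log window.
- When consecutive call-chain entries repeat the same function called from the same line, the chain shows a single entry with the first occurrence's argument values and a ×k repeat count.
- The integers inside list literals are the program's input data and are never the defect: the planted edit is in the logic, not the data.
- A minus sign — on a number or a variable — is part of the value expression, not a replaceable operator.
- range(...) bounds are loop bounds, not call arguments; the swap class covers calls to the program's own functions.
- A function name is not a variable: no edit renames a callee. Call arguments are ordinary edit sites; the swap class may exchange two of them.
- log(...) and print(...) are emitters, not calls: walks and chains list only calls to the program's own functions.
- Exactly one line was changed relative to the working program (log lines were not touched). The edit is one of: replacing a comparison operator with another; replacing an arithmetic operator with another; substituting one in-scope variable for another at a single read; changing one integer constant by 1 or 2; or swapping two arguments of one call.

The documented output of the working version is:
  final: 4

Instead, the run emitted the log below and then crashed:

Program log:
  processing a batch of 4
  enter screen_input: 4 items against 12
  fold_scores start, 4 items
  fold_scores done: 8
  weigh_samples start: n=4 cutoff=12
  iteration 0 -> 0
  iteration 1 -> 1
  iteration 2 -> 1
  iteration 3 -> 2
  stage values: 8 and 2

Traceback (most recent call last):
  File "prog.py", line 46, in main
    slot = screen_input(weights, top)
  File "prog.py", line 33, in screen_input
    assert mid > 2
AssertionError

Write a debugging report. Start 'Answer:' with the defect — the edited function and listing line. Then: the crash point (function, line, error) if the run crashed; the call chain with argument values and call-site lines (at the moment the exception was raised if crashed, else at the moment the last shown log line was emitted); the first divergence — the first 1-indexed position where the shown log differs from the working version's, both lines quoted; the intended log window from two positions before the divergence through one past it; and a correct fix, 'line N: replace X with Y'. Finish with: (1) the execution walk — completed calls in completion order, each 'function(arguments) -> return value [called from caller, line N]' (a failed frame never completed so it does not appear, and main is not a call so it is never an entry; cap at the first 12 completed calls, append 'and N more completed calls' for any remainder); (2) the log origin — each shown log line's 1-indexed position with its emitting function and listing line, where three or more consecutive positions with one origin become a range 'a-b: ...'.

Answer: the defect is in screen_input at line 33.
Key observation: The shown log is a 10-line prefix of the intended one, whose next entry is 'driver got 4'.
Crash: screen_input, line 33, AssertionError.
Call chain: main -> screen_input([9, 12, 8, 12], 12) (called at line 46).
First divergence: position 11 — after 10 matching lines the faulty run goes silent; intended next line 'driver got 4'.
Intended log window:
  9: iteration 3 -> 2
  10: stage values: 8 and 2
  11: driver got 4
  12: audit_lot called with 4, 5
Execution walk:
  fold_scores([9, 12, 8, 12]) -> 8  [called from screen_input, line 30]
  weigh_samples([9, 12, 8, 12], 12) -> 2  [called from screen_input, line 31]
Origin of each log line:
  1: logged in main at line 45
  2: logged in screen_input at line 29
  3: logged in fold_scores at line 2
  4: logged in fold_scores at line 7
  5: logged in weigh_samples at line 11
  6-9: logged in weigh_samples at line 16
  10: logged in screen_input at line 32
A correct fix: line 33: replace `2` with `0`.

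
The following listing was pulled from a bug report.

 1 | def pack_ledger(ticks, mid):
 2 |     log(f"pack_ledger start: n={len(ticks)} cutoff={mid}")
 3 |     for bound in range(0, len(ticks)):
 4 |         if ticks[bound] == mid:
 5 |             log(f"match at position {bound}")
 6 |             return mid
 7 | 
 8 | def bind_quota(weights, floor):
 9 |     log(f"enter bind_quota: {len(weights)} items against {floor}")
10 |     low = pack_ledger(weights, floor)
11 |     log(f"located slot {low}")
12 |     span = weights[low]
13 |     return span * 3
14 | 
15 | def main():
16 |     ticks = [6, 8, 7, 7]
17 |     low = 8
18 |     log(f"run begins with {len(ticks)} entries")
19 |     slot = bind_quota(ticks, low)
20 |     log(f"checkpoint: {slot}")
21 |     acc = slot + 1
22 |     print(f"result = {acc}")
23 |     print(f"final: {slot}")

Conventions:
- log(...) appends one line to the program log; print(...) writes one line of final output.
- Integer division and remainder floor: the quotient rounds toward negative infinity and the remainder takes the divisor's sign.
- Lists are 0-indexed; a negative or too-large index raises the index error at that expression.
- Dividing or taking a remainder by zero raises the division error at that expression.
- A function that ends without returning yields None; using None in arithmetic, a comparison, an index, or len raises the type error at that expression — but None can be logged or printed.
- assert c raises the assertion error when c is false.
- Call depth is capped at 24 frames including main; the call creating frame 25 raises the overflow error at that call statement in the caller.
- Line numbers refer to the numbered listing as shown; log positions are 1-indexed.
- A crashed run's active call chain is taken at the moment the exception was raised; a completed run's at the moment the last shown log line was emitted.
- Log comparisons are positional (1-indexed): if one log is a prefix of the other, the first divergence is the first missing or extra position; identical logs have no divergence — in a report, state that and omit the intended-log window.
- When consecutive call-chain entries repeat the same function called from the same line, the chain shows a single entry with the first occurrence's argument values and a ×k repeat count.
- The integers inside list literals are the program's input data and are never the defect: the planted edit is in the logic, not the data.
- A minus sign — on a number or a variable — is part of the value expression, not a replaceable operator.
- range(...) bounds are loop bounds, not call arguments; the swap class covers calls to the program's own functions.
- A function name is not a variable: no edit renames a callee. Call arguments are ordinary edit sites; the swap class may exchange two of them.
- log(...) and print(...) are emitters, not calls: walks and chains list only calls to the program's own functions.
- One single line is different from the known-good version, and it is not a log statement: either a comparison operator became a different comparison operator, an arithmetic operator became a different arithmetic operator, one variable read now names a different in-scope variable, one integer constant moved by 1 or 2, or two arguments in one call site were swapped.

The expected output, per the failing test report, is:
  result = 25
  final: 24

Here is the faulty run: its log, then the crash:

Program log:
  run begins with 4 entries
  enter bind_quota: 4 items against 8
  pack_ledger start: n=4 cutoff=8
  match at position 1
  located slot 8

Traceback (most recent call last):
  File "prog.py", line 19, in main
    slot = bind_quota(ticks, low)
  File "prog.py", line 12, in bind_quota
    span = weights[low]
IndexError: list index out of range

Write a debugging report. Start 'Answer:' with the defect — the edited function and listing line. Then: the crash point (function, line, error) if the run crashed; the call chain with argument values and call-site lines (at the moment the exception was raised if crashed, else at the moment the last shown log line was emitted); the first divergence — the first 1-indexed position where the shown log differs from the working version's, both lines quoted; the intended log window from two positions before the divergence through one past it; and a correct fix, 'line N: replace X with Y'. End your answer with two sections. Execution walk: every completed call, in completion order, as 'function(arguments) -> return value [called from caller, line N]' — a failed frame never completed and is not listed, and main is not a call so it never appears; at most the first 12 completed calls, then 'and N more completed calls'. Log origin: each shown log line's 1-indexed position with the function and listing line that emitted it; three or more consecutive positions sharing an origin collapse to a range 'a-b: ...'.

Answer: the defect is in pack_ledger at line 6.
Key fact: Everything matches until log position 5, which reads 'located slot 8' in place of 'located slot 1'.
Crash: bind_quota, line 12, IndexError.
Call chain: main -> bind_quota([6, 8, 7, 7], 8) (called at line 19).
First divergence: position 5; shown 'located slot 8' vs intended 'located slot 1'.
Intended log window:
  3: pack_ledger start: n=4 cutoff=8
  4: match at position 1
  5: located slot 1
  6: checkpoint: 24
Execution walk:
  pack_ledger([6, 8, 7, 7], 8) -> 8  [called from bind_quota, line 10]
Log line origins:
  1 — main, line 18
  2 — bind_quota, line 9
  3 — pack_ledger, line 2
  4 — pack_ledger, line 5
  5 — bind_quota, line 11
A correct fix: line 6: replace `mid` with `bound`.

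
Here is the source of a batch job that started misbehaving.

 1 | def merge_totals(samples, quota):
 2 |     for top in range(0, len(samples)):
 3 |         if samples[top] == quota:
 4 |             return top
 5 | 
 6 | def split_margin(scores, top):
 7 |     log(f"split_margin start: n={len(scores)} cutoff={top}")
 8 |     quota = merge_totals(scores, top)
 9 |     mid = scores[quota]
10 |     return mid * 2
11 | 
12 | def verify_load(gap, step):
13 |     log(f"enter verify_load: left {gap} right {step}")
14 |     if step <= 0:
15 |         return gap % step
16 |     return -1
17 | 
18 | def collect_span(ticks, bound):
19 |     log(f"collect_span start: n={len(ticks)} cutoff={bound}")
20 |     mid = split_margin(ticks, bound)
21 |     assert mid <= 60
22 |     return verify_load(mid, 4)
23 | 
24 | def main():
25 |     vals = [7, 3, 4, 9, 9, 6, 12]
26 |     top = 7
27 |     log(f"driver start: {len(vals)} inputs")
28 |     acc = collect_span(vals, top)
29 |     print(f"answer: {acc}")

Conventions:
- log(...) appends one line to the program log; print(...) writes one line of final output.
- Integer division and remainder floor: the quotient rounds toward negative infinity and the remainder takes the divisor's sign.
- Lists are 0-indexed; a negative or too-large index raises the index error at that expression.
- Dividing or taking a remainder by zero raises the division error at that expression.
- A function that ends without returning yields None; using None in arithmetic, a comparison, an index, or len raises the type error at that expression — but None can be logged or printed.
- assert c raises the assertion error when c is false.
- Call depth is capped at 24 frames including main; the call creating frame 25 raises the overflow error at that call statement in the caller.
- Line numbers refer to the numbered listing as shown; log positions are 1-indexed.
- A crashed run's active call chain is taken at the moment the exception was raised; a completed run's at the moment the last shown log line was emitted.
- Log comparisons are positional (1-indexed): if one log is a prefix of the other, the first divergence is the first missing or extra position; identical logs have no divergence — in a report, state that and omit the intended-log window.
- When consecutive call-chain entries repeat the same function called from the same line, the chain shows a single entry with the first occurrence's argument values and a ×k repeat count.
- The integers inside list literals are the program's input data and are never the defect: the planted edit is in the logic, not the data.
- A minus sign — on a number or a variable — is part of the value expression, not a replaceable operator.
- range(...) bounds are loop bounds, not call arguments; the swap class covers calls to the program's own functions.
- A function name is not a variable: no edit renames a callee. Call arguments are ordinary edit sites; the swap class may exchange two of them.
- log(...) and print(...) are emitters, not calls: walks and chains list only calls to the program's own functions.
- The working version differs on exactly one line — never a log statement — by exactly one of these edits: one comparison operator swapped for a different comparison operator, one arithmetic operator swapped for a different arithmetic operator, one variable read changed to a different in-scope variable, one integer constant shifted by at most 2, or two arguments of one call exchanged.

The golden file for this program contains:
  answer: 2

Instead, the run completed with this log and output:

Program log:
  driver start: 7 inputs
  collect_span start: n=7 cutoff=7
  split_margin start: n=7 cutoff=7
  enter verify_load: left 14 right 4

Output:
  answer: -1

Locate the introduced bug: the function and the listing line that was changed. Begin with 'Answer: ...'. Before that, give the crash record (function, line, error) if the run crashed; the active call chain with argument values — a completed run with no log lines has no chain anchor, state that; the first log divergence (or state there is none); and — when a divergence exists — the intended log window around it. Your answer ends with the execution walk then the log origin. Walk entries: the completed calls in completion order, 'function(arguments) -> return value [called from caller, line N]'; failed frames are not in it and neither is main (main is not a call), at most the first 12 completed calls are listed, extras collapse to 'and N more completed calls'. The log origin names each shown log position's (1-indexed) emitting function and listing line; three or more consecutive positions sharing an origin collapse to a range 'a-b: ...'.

Answer: the defect is in verify_load at line 14.
The tell: Log streams are identical — the defect surfaces only in the printed output.
Call chain: main -> collect_span([7, 3, 4, 9, 9, 6, 12], 7) (called at line 28) -> verify_load(14, 4) (called at line 22).
First divergence: none; the two logs match at every position.
Execution walk:
  merge_totals([7, 3, 4, 9, 9, 6, 12], 7) -> 0  [called from split_margin, line 8]
  split_margin([7, 3, 4, 9, 9, 6, 12], 7) -> 14  [called from collect_span, line 20]
  verify_load(14, 4) -> -1  [called from collect_span, line 22]
  collect_span([7, 3, 4, 9, 9, 6, 12], 7) -> -1  [called from main, line 28]
Log origin:
  1: from main, line 27
  2: from collect_span, line 19
  3: from split_margin, line 7
  4: from verify_load, line 13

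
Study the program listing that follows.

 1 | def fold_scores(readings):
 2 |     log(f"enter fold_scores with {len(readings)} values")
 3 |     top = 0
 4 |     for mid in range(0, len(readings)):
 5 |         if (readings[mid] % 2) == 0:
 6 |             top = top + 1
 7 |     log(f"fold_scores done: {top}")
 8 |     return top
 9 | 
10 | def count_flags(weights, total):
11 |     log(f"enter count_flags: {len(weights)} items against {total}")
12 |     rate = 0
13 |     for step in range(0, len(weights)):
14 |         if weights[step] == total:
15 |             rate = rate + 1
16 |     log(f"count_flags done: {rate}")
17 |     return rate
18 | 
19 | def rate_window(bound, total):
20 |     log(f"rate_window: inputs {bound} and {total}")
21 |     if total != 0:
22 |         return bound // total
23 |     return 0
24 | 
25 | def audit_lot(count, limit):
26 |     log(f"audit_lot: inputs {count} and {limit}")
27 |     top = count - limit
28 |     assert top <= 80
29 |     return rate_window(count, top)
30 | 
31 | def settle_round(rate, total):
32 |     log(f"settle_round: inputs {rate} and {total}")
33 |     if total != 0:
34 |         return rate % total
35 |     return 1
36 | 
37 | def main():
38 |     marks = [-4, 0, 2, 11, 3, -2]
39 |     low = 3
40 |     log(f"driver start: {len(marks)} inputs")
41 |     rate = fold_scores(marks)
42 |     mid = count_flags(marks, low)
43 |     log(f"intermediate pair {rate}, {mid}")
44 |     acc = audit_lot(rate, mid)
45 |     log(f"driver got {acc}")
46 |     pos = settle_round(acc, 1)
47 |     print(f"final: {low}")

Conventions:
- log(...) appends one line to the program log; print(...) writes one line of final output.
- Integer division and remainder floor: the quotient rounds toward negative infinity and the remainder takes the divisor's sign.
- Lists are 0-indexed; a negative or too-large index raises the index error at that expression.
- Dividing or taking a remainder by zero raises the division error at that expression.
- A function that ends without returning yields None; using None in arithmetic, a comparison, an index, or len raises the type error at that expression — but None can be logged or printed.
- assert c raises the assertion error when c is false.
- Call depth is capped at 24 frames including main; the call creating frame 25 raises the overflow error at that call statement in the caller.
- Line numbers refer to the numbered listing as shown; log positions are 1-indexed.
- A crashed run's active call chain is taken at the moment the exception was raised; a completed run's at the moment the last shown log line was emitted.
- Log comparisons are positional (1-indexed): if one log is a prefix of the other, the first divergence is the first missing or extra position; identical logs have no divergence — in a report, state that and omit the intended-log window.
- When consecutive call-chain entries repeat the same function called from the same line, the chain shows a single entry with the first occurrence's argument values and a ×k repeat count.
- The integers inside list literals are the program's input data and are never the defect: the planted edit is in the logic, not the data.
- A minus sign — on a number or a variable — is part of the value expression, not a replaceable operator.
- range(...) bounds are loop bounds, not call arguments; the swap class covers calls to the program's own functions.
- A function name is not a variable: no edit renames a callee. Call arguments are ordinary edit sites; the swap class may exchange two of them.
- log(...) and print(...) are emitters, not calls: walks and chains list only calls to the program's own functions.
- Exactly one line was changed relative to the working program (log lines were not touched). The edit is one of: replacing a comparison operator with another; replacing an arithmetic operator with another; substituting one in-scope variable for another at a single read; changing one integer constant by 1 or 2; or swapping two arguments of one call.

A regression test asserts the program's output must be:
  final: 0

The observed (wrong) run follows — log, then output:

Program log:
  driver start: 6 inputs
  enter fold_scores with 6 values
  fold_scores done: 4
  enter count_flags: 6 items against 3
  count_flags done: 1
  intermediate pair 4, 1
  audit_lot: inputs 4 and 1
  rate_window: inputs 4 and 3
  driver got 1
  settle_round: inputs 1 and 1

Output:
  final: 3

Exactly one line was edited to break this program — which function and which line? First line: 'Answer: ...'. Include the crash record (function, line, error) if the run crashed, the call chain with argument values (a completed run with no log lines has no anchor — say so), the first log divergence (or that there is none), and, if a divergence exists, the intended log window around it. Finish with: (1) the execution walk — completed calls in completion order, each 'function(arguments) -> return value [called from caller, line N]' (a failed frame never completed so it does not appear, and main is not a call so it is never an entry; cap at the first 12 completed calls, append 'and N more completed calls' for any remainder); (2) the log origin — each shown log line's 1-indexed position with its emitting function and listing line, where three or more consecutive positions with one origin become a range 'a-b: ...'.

Answer: the defect is in main at line 47.
The tell: Nothing in the log betrays the bug — only the output does.
Call chain: main -> settle_round(1, 1) (called at line 46).
First divergence: none; the two logs match at every position.
Execution walk:
  fold_scores([-4, 0, 2, 11, 3, -2]) -> 4  [called from main, line 41]
  count_flags([-4, 0, 2, 11, 3, -2], 3) -> 1  [called from main, line 42]
  rate_window(4, 3) -> 1  [called from audit_lot, line 29]
  audit_lot(4, 1) -> 1  [called from main, line 44]
  settle_round(1, 1) -> 0  [called from main, line 46]
Origin of each log line:
  1 — main, line 40
  2 — fold_scores, line 2
  3 — fold_scores, line 7
  4 — count_flags, line 11
  5 — count_flags, line 16
  6 — main, line 43
  7 — audit_lot, line 26
  8 — rate_window, line 20
  9 — main, line 45
  10 — settle_round, line 32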